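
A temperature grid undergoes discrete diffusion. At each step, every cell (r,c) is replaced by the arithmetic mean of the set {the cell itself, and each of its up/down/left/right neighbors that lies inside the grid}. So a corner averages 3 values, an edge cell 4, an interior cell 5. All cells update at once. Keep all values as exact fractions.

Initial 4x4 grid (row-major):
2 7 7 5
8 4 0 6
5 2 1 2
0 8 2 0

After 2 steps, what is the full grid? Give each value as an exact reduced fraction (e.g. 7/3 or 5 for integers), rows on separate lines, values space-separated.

After step 1:
  17/3 5 19/4 6
  19/4 21/5 18/5 13/4
  15/4 4 7/5 9/4
  13/3 3 11/4 4/3
After step 2:
  185/36 1177/240 387/80 14/3
  551/120 431/100 86/25 151/40
  101/24 327/100 14/5 247/120
  133/36 169/48 509/240 19/9

Answer: 185/36 1177/240 387/80 14/3
551/120 431/100 86/25 151/40
101/24 327/100 14/5 247/120
133/36 169/48 509/240 19/9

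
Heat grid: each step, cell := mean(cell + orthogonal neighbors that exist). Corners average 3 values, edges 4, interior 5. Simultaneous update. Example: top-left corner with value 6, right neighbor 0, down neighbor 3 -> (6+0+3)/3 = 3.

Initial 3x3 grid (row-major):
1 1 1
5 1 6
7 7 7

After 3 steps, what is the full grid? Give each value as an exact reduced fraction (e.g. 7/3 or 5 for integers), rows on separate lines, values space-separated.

Answer: 635/216 27/10 1331/432
5393/1440 1599/400 11231/2880
133/27 2351/480 2189/432

Derivation:
After step 1:
  7/3 1 8/3
  7/2 4 15/4
  19/3 11/2 20/3
After step 2:
  41/18 5/2 89/36
  97/24 71/20 205/48
  46/9 45/8 191/36
After step 3:
  635/216 27/10 1331/432
  5393/1440 1599/400 11231/2880
  133/27 2351/480 2189/432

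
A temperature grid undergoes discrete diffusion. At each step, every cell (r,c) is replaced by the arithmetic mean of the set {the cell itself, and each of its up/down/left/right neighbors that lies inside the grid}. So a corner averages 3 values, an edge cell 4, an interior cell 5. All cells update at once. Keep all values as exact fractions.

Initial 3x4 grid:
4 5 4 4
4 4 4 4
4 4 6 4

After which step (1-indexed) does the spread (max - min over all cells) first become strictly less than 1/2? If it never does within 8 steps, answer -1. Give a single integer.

Step 1: max=14/3, min=4, spread=2/3
Step 2: max=271/60, min=49/12, spread=13/30
  -> spread < 1/2 first at step 2
Step 3: max=2371/540, min=943/225, spread=539/2700
Step 4: max=469331/108000, min=136333/32400, spread=44663/324000
Step 5: max=4201961/972000, min=4094701/972000, spread=5363/48600
Step 6: max=7844747/1822500, min=123169477/29160000, spread=93859/1166400
Step 7: max=939375671/218700000, min=7400787293/1749600000, spread=4568723/69984000
Step 8: max=225001575631/52488000000, min=444760995637/104976000000, spread=8387449/167961600

Answer: 2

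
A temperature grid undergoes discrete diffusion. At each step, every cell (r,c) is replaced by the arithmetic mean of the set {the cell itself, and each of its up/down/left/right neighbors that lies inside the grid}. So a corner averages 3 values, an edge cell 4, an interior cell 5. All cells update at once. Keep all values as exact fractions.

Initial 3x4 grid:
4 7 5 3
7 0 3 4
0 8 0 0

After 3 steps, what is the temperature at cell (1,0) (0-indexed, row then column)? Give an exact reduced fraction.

Answer: 6167/1600

Derivation:
Step 1: cell (1,0) = 11/4
Step 2: cell (1,0) = 75/16
Step 3: cell (1,0) = 6167/1600
Full grid after step 3:
  221/48 201/50 4709/1200 199/60
  6167/1600 1991/500 18077/6000 21329/7200
  31/8 7373/2400 20579/7200 4949/2160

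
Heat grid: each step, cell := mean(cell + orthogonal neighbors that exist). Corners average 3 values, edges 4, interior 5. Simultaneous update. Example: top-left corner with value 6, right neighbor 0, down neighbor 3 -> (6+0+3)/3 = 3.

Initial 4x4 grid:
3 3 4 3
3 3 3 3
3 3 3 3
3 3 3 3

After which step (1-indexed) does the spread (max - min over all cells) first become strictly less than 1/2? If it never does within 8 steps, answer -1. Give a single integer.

Answer: 1

Derivation:
Step 1: max=10/3, min=3, spread=1/3
  -> spread < 1/2 first at step 1
Step 2: max=391/120, min=3, spread=31/120
Step 3: max=3451/1080, min=3, spread=211/1080
Step 4: max=340843/108000, min=3, spread=16843/108000
Step 5: max=3054643/972000, min=27079/9000, spread=130111/972000
Step 6: max=91122367/29160000, min=1627159/540000, spread=3255781/29160000
Step 7: max=2724753691/874800000, min=1631107/540000, spread=82360351/874800000
Step 8: max=81483316891/26244000000, min=294106441/97200000, spread=2074577821/26244000000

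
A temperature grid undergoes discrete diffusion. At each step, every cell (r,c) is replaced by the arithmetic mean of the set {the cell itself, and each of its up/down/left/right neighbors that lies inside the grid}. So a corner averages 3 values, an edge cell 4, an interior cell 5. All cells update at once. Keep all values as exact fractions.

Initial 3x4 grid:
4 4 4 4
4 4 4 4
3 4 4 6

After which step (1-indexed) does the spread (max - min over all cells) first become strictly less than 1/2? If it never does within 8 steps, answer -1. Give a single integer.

Answer: 4

Derivation:
Step 1: max=14/3, min=11/3, spread=1
Step 2: max=41/9, min=67/18, spread=5/6
Step 3: max=1883/432, min=11083/2880, spread=4411/8640
Step 4: max=27871/6480, min=100723/25920, spread=3587/8640
  -> spread < 1/2 first at step 4
Step 5: max=3293467/777600, min=40620211/10368000, spread=9878047/31104000
Step 6: max=196109783/46656000, min=122751167/31104000, spread=4793213/18662400
Step 7: max=11682287257/2799360000, min=147952484011/37324800000, spread=23434038247/111974400000
Step 8: max=697653722963/167961600000, min=445833085567/111974400000, spread=2312327569/13436928000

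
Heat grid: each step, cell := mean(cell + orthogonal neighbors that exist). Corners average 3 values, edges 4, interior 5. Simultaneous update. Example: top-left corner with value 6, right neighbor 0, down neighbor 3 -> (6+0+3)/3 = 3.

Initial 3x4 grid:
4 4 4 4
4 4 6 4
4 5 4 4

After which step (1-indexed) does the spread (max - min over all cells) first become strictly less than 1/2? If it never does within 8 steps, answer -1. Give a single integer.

Step 1: max=19/4, min=4, spread=3/4
Step 2: max=91/20, min=4, spread=11/20
Step 3: max=89/20, min=1501/360, spread=101/360
  -> spread < 1/2 first at step 3
Step 4: max=18953/4320, min=9019/2160, spread=61/288
Step 5: max=157241/36000, min=3655/864, spread=464/3375
Step 6: max=67784513/15552000, min=16482667/3888000, spread=370769/3110400
Step 7: max=4053405907/933120000, min=993654793/233280000, spread=5252449/62208000
Step 8: max=242942597993/55987200000, min=737324507/172800000, spread=161978309/2239488000

Answer: 3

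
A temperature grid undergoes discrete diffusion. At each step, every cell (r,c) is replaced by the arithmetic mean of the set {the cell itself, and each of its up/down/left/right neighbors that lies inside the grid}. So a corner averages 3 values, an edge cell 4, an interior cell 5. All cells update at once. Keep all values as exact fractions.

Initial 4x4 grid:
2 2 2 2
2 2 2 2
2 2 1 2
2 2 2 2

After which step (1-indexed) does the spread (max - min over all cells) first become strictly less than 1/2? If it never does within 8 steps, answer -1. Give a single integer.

Step 1: max=2, min=7/4, spread=1/4
  -> spread < 1/2 first at step 1
Step 2: max=2, min=89/50, spread=11/50
Step 3: max=2, min=4433/2400, spread=367/2400
Step 4: max=1187/600, min=20029/10800, spread=1337/10800
Step 5: max=35531/18000, min=606331/324000, spread=33227/324000
Step 6: max=211951/108000, min=18225673/9720000, spread=849917/9720000
Step 7: max=3171467/1620000, min=549485653/291600000, spread=21378407/291600000
Step 8: max=948311657/486000000, min=16529537629/8748000000, spread=540072197/8748000000

Answer: 1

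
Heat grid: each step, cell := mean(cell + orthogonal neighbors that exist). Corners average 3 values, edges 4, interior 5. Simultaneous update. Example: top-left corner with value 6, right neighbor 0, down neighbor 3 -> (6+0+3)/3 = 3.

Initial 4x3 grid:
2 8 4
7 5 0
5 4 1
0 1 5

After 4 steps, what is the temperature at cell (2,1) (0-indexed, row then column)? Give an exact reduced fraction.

Answer: 30073/9000

Derivation:
Step 1: cell (2,1) = 16/5
Step 2: cell (2,1) = 17/5
Step 3: cell (2,1) = 3847/1200
Step 4: cell (2,1) = 30073/9000
Full grid after step 4:
  117739/25920 150193/34560 34163/8640
  36607/8640 280729/72000 109/30
  50821/14400 30073/9000 4109/1350
  2249/720 247841/86400 35887/12960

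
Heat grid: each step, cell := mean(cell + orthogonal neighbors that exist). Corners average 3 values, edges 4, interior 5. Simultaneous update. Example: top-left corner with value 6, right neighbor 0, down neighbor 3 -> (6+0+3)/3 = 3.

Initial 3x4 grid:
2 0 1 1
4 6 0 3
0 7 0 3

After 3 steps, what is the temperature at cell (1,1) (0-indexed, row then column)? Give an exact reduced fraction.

Answer: 7841/3000

Derivation:
Step 1: cell (1,1) = 17/5
Step 2: cell (1,1) = 139/50
Step 3: cell (1,1) = 7841/3000
Full grid after step 3:
  1793/720 5303/2400 12559/7200 343/216
  10367/3600 7841/3000 12847/6000 26183/14400
  6859/2160 21109/7200 1951/800 17/8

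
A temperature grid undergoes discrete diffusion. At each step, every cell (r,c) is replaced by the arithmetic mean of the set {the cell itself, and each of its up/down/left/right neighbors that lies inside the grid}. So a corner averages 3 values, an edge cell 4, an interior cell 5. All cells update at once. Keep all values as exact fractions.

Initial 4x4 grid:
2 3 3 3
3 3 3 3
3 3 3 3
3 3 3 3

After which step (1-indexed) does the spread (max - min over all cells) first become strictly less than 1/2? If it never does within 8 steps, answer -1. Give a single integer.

Answer: 1

Derivation:
Step 1: max=3, min=8/3, spread=1/3
  -> spread < 1/2 first at step 1
Step 2: max=3, min=49/18, spread=5/18
Step 3: max=3, min=607/216, spread=41/216
Step 4: max=3, min=18397/6480, spread=1043/6480
Step 5: max=3, min=557647/194400, spread=25553/194400
Step 6: max=53921/18000, min=16824541/5832000, spread=645863/5832000
Step 7: max=359029/120000, min=507238309/174960000, spread=16225973/174960000
Step 8: max=161299/54000, min=15268922017/5248800000, spread=409340783/5248800000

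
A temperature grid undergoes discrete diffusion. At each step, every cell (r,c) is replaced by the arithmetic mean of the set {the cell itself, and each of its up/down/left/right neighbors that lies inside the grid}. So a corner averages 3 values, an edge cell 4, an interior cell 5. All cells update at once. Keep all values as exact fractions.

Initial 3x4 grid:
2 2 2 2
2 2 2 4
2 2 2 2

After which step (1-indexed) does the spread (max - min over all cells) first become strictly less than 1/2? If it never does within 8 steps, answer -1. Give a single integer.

Step 1: max=8/3, min=2, spread=2/3
Step 2: max=307/120, min=2, spread=67/120
Step 3: max=2597/1080, min=2, spread=437/1080
  -> spread < 1/2 first at step 3
Step 4: max=1021531/432000, min=1009/500, spread=29951/86400
Step 5: max=8991821/3888000, min=6908/3375, spread=206761/777600
Step 6: max=3566595571/1555200000, min=5565671/2700000, spread=14430763/62208000
Step 7: max=211731741689/93312000000, min=449652727/216000000, spread=139854109/746496000
Step 8: max=12619911890251/5598720000000, min=40731228977/19440000000, spread=7114543559/44789760000

Answer: 3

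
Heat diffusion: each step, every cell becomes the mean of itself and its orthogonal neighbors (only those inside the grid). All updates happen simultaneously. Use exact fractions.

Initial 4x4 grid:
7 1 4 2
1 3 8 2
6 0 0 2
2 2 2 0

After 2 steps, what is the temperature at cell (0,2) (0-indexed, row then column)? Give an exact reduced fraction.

Answer: 407/120

Derivation:
Step 1: cell (0,2) = 15/4
Step 2: cell (0,2) = 407/120
Full grid after step 2:
  11/3 131/40 407/120 119/36
  121/40 81/25 313/100 317/120
  361/120 219/100 2 247/120
  85/36 241/120 187/120 10/9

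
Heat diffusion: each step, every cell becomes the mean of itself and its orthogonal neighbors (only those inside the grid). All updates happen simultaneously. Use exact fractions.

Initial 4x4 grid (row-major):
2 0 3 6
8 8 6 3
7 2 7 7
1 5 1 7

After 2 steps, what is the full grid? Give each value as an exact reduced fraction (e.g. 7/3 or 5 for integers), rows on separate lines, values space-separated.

After step 1:
  10/3 13/4 15/4 4
  25/4 24/5 27/5 11/2
  9/2 29/5 23/5 6
  13/3 9/4 5 5
After step 2:
  77/18 227/60 41/10 53/12
  1133/240 51/10 481/100 209/40
  1253/240 439/100 134/25 211/40
  133/36 1043/240 337/80 16/3

Answer: 77/18 227/60 41/10 53/12
1133/240 51/10 481/100 209/40
1253/240 439/100 134/25 211/40
133/36 1043/240 337/80 16/3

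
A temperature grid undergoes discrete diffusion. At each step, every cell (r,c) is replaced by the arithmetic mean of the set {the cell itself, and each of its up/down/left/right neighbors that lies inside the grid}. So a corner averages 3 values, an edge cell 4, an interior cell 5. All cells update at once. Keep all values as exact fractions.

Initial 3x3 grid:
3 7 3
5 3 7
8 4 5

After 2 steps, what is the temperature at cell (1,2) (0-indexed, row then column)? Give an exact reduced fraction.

Answer: 207/40

Derivation:
Step 1: cell (1,2) = 9/2
Step 2: cell (1,2) = 207/40
Full grid after step 2:
  55/12 149/30 85/18
  1237/240 469/100 207/40
  185/36 53/10 89/18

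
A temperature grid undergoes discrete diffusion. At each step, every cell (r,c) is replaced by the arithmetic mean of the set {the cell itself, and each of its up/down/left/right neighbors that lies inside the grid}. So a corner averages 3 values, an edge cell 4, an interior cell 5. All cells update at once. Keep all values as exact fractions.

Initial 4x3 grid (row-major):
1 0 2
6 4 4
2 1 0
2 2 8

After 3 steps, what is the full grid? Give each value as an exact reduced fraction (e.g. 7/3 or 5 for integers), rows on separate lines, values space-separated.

After step 1:
  7/3 7/4 2
  13/4 3 5/2
  11/4 9/5 13/4
  2 13/4 10/3
After step 2:
  22/9 109/48 25/12
  17/6 123/50 43/16
  49/20 281/100 653/240
  8/3 623/240 59/18
After step 3:
  1087/432 33331/14400 169/72
  9169/3600 7837/3000 5971/2400
  269/100 3911/1500 20693/7200
  617/240 40861/14400 1547/540

Answer: 1087/432 33331/14400 169/72
9169/3600 7837/3000 5971/2400
269/100 3911/1500 20693/7200
617/240 40861/14400 1547/540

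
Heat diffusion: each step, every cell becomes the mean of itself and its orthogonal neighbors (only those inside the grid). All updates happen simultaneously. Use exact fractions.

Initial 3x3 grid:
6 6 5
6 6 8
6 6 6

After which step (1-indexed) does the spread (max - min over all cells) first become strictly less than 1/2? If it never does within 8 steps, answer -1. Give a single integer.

Step 1: max=20/3, min=23/4, spread=11/12
Step 2: max=513/80, min=71/12, spread=119/240
  -> spread < 1/2 first at step 2
Step 3: max=13669/2160, min=7229/1200, spread=821/2700
Step 4: max=1797577/288000, min=261031/43200, spread=172111/864000
Step 5: max=48427621/7776000, min=15783457/2592000, spread=4309/31104
Step 6: max=2891543987/466560000, min=316241693/51840000, spread=36295/373248
Step 7: max=173199023989/27993600000, min=57095980913/9331200000, spread=305773/4478976
Step 8: max=10371444987683/1679616000000, min=3430315506311/559872000000, spread=2575951/53747712

Answer: 2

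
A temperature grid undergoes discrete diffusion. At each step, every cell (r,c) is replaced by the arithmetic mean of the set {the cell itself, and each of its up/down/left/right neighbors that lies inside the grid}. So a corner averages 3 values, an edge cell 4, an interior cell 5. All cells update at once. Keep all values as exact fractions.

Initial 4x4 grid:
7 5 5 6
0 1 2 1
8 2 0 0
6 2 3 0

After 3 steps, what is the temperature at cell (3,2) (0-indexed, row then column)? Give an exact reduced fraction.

Answer: 1069/600

Derivation:
Step 1: cell (3,2) = 5/4
Step 2: cell (3,2) = 69/40
Step 3: cell (3,2) = 1069/600
Full grid after step 3:
  137/36 4379/1200 4027/1200 1123/360
  1463/400 1527/500 2521/1000 1391/600
  2579/720 8509/3000 189/100 839/600
  4063/1080 1051/360 1069/600 227/180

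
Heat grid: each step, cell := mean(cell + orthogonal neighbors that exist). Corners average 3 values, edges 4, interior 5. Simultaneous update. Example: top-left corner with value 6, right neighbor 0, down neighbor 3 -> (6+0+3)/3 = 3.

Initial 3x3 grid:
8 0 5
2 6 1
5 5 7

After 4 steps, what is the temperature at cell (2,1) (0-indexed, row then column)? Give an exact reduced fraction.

Step 1: cell (2,1) = 23/4
Step 2: cell (2,1) = 1013/240
Step 3: cell (2,1) = 67771/14400
Step 4: cell (2,1) = 3706037/864000
Full grid after step 4:
  66767/16200 3298037/864000 84781/21600
  3577787/864000 768397/180000 3419537/864000
  24389/5400 3706037/864000 283943/64800

Answer: 3706037/864000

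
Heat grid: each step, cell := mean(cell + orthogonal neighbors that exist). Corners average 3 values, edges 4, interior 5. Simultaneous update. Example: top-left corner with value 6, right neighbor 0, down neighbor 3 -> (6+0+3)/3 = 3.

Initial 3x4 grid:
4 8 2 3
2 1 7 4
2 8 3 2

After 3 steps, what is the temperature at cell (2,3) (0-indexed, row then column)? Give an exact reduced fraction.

Answer: 443/120

Derivation:
Step 1: cell (2,3) = 3
Step 2: cell (2,3) = 4
Step 3: cell (2,3) = 443/120
Full grid after step 3:
  2203/540 28111/7200 10177/2400 297/80
  52037/14400 12749/3000 7601/2000 1587/400
  2809/720 751/200 1667/400 443/120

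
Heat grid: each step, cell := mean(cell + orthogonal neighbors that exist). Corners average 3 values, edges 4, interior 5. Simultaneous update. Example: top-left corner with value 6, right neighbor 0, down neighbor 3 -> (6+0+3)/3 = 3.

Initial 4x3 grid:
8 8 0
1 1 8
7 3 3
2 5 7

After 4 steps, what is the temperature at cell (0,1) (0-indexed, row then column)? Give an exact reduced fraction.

Step 1: cell (0,1) = 17/4
Step 2: cell (0,1) = 389/80
Step 3: cell (0,1) = 4243/960
Step 4: cell (0,1) = 257801/57600
Full grid after step 4:
  114919/25920 257801/57600 113369/25920
  93721/21600 102461/24000 188617/43200
  90067/21600 308323/72000 62203/14400
  109387/25920 742211/172800 38299/8640

Answer: 257801/57600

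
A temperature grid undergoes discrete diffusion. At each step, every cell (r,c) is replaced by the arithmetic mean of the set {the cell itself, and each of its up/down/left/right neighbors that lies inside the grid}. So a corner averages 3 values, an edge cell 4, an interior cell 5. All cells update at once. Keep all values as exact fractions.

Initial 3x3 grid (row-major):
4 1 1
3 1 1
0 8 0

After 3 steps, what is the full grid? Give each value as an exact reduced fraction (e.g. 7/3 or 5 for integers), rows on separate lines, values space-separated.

After step 1:
  8/3 7/4 1
  2 14/5 3/4
  11/3 9/4 3
After step 2:
  77/36 493/240 7/6
  167/60 191/100 151/80
  95/36 703/240 2
After step 3:
  5023/2160 26171/14400 613/360
  2131/900 13877/6000 8357/4800
  6013/2160 34121/14400 409/180

Answer: 5023/2160 26171/14400 613/360
2131/900 13877/6000 8357/4800
6013/2160 34121/14400 409/180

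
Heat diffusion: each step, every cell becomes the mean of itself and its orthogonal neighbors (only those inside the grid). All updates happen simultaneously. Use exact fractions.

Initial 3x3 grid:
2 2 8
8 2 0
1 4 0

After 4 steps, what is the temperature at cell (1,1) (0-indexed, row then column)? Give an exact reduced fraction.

Answer: 89063/30000

Derivation:
Step 1: cell (1,1) = 16/5
Step 2: cell (1,1) = 71/25
Step 3: cell (1,1) = 1529/500
Step 4: cell (1,1) = 89063/30000
Full grid after step 4:
  146363/43200 1402369/432000 48233/16200
  2832863/864000 89063/30000 1198619/432000
  98041/32400 2418613/864000 327739/129600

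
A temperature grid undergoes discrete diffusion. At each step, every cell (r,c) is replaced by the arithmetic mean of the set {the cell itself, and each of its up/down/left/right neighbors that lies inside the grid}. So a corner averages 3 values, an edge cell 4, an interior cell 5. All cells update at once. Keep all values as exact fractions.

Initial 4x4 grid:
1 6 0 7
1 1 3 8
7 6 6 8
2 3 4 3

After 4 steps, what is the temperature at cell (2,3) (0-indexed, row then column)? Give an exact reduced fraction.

Step 1: cell (2,3) = 25/4
Step 2: cell (2,3) = 463/80
Step 3: cell (2,3) = 12587/2400
Step 4: cell (2,3) = 366833/72000
Full grid after step 4:
  97733/32400 46099/13500 18227/4500 101083/21600
  361367/108000 326987/90000 264617/60000 350857/72000
  133561/36000 244727/60000 137839/30000 366833/72000
  85573/21600 301597/72000 337133/72000 54001/10800

Answer: 366833/72000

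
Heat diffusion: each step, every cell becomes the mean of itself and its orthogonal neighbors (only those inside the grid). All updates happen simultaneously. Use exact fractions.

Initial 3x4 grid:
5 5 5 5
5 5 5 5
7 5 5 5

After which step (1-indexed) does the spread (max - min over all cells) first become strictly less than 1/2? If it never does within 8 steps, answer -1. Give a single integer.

Answer: 3

Derivation:
Step 1: max=17/3, min=5, spread=2/3
Step 2: max=50/9, min=5, spread=5/9
Step 3: max=581/108, min=5, spread=41/108
  -> spread < 1/2 first at step 3
Step 4: max=69017/12960, min=5, spread=4217/12960
Step 5: max=4097149/777600, min=18079/3600, spread=38417/155520
Step 6: max=244480211/46656000, min=362597/72000, spread=1903471/9331200
Step 7: max=14597789089/2799360000, min=10915759/2160000, spread=18038617/111974400
Step 8: max=873076182851/167961600000, min=984926759/194400000, spread=883978523/6718464000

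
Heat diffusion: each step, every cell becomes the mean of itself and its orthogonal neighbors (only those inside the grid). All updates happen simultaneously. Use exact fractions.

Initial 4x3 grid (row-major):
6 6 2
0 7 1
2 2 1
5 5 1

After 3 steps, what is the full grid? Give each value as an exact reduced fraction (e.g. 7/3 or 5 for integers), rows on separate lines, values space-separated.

Answer: 2759/720 6213/1600 2419/720
1099/300 6421/2000 77/25
1873/600 18443/6000 4469/1800
781/240 40897/14400 5729/2160

Derivation:
After step 1:
  4 21/4 3
  15/4 16/5 11/4
  9/4 17/5 5/4
  4 13/4 7/3
After step 2:
  13/3 309/80 11/3
  33/10 367/100 51/20
  67/20 267/100 73/30
  19/6 779/240 41/18
After step 3:
  2759/720 6213/1600 2419/720
  1099/300 6421/2000 77/25
  1873/600 18443/6000 4469/1800
  781/240 40897/14400 5729/2160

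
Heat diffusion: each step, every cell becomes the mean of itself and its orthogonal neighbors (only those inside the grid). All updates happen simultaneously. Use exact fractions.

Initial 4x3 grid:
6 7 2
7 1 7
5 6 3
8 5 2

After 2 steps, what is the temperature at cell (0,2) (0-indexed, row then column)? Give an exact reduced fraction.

Step 1: cell (0,2) = 16/3
Step 2: cell (0,2) = 151/36
Full grid after step 2:
  185/36 27/5 151/36
  1411/240 108/25 1121/240
  85/16 517/100 181/48
  71/12 223/48 157/36

Answer: 151/36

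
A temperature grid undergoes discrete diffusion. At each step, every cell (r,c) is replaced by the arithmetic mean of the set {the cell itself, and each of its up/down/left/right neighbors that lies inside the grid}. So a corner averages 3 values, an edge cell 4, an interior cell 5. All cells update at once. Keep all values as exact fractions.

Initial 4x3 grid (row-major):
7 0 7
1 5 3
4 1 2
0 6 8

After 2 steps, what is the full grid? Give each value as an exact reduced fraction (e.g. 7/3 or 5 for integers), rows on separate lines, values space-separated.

After step 1:
  8/3 19/4 10/3
  17/4 2 17/4
  3/2 18/5 7/2
  10/3 15/4 16/3
After step 2:
  35/9 51/16 37/9
  125/48 377/100 157/48
  761/240 287/100 1001/240
  103/36 961/240 151/36

Answer: 35/9 51/16 37/9
125/48 377/100 157/48
761/240 287/100 1001/240
103/36 961/240 151/36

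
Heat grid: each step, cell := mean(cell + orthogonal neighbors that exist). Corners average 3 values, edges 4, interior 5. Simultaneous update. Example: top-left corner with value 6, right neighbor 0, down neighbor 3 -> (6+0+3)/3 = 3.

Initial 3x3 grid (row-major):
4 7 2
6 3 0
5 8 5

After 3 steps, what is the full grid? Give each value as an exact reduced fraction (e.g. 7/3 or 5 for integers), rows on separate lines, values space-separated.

After step 1:
  17/3 4 3
  9/2 24/5 5/2
  19/3 21/4 13/3
After step 2:
  85/18 131/30 19/6
  213/40 421/100 439/120
  193/36 1243/240 145/36
After step 3:
  5189/1080 14819/3600 1343/360
  11771/2400 27287/6000 27113/7200
  11423/2160 67601/14400 9263/2160

Answer: 5189/1080 14819/3600 1343/360
11771/2400 27287/6000 27113/7200
11423/2160 67601/14400 9263/2160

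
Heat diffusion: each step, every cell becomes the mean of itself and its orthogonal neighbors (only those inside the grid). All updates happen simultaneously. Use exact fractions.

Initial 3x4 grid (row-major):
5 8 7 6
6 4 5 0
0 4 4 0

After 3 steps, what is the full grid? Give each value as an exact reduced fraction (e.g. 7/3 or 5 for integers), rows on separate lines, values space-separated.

After step 1:
  19/3 6 13/2 13/3
  15/4 27/5 4 11/4
  10/3 3 13/4 4/3
After step 2:
  193/36 727/120 125/24 163/36
  1129/240 443/100 219/50 149/48
  121/36 899/240 139/48 22/9
After step 3:
  11609/2160 2369/450 18157/3600 1849/432
  64283/14400 13991/3000 12011/3000 52043/14400
  1063/270 25979/7200 24239/7200 76/27

Answer: 11609/2160 2369/450 18157/3600 1849/432
64283/14400 13991/3000 12011/3000 52043/14400
1063/270 25979/7200 24239/7200 76/27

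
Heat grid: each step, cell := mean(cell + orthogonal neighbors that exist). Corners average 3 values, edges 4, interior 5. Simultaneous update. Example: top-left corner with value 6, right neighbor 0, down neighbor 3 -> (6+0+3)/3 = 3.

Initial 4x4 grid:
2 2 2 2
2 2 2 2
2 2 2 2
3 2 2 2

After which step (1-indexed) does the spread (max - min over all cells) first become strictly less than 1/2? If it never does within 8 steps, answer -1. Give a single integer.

Step 1: max=7/3, min=2, spread=1/3
  -> spread < 1/2 first at step 1
Step 2: max=41/18, min=2, spread=5/18
Step 3: max=473/216, min=2, spread=41/216
Step 4: max=14003/6480, min=2, spread=1043/6480
Step 5: max=414353/194400, min=2, spread=25553/194400
Step 6: max=12335459/5832000, min=36079/18000, spread=645863/5832000
Step 7: max=367561691/174960000, min=240971/120000, spread=16225973/174960000
Step 8: max=10975077983/5248800000, min=108701/54000, spread=409340783/5248800000

Answer: 1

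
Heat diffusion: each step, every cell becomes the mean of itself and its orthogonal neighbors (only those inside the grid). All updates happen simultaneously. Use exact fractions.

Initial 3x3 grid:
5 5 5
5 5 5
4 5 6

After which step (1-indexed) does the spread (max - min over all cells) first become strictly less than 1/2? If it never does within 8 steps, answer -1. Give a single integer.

Step 1: max=16/3, min=14/3, spread=2/3
Step 2: max=187/36, min=173/36, spread=7/18
  -> spread < 1/2 first at step 2
Step 3: max=2209/432, min=2111/432, spread=49/216
Step 4: max=35071/6912, min=34049/6912, spread=511/3456
Step 5: max=419029/82944, min=410411/82944, spread=4309/41472
Step 6: max=5012935/995328, min=4940345/995328, spread=36295/497664
Step 7: max=60025453/11943936, min=59413907/11943936, spread=305773/5971968
Step 8: max=719212111/143327232, min=714060209/143327232, spread=2575951/71663616

Answer: 2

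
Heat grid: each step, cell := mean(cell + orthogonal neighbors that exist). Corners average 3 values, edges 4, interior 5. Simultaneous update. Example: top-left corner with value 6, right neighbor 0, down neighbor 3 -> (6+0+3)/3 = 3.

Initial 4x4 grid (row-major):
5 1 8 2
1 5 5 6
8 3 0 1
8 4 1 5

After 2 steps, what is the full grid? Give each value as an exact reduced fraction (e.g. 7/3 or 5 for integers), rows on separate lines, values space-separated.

Answer: 71/18 169/48 1133/240 77/18
181/48 213/50 173/50 499/120
245/48 18/5 163/50 65/24
47/9 103/24 65/24 47/18

Derivation:
After step 1:
  7/3 19/4 4 16/3
  19/4 3 24/5 7/2
  5 4 2 3
  20/3 4 5/2 7/3
After step 2:
  71/18 169/48 1133/240 77/18
  181/48 213/50 173/50 499/120
  245/48 18/5 163/50 65/24
  47/9 103/24 65/24 47/18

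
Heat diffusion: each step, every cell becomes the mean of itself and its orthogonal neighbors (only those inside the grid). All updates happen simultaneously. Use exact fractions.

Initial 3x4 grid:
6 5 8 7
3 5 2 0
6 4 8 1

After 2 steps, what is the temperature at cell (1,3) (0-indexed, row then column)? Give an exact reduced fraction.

Step 1: cell (1,3) = 5/2
Step 2: cell (1,3) = 151/40
Full grid after step 2:
  47/9 599/120 211/40 13/3
  89/20 503/100 403/100 151/40
  181/36 529/120 171/40 37/12

Answer: 151/40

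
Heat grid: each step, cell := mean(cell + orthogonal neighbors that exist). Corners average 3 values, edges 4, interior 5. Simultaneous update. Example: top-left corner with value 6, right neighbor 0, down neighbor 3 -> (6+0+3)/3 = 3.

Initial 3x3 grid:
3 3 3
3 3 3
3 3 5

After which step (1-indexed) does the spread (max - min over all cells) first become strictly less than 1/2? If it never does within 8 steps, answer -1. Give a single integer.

Answer: 3

Derivation:
Step 1: max=11/3, min=3, spread=2/3
Step 2: max=32/9, min=3, spread=5/9
Step 3: max=365/108, min=3, spread=41/108
  -> spread < 1/2 first at step 3
Step 4: max=21571/6480, min=551/180, spread=347/1296
Step 5: max=1273337/388800, min=5557/1800, spread=2921/15552
Step 6: max=75812539/23328000, min=673483/216000, spread=24611/186624
Step 7: max=4517762033/1399680000, min=15236741/4860000, spread=207329/2239488
Step 8: max=269972352451/83980800000, min=816401599/259200000, spread=1746635/26873856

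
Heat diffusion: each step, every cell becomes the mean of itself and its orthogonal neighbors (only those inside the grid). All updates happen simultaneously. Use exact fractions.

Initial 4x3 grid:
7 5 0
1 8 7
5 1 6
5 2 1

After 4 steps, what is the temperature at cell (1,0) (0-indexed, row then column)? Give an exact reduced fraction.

Answer: 923321/216000

Derivation:
Step 1: cell (1,0) = 21/4
Step 2: cell (1,0) = 1019/240
Step 3: cell (1,0) = 32633/7200
Step 4: cell (1,0) = 923321/216000
Full grid after step 4:
  297473/64800 487093/108000 12377/2700
  923321/216000 794963/180000 9601/2250
  285607/72000 458117/120000 11843/3000
  152347/43200 1032473/288000 5611/1600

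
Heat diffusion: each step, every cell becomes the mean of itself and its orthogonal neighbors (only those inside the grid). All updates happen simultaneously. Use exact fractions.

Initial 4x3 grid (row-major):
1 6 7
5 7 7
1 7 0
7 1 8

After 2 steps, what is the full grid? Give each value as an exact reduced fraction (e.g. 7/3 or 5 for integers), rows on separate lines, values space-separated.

Answer: 17/4 1339/240 103/18
189/40 118/25 1429/240
147/40 517/100 339/80
55/12 299/80 19/4

Derivation:
After step 1:
  4 21/4 20/3
  7/2 32/5 21/4
  5 16/5 11/2
  3 23/4 3
After step 2:
  17/4 1339/240 103/18
  189/40 118/25 1429/240
  147/40 517/100 339/80
  55/12 299/80 19/4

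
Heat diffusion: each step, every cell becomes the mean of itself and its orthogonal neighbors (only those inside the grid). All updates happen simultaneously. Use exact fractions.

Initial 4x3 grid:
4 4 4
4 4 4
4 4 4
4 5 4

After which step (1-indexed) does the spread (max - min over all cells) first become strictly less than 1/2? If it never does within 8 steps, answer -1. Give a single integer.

Answer: 1

Derivation:
Step 1: max=13/3, min=4, spread=1/3
  -> spread < 1/2 first at step 1
Step 2: max=1027/240, min=4, spread=67/240
Step 3: max=9077/2160, min=4, spread=437/2160
Step 4: max=3613531/864000, min=4009/1000, spread=29951/172800
Step 5: max=32319821/7776000, min=13579/3375, spread=206761/1555200
Step 6: max=12897795571/3110400000, min=21765671/5400000, spread=14430763/124416000
Step 7: max=771603741689/186624000000, min=1745652727/432000000, spread=139854109/1492992000
Step 8: max=46212231890251/11197440000000, min=157371228977/38880000000, spread=7114543559/89579520000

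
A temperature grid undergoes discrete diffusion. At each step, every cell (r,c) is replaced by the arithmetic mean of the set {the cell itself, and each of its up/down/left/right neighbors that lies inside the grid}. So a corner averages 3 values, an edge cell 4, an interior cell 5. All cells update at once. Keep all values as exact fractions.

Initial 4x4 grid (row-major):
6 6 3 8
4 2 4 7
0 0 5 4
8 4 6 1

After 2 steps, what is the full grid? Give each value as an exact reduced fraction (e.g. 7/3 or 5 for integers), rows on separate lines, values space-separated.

Answer: 151/36 541/120 197/40 17/3
109/30 337/100 111/25 101/20
61/20 167/50 369/100 131/30
23/6 147/40 479/120 143/36

Derivation:
After step 1:
  16/3 17/4 21/4 6
  3 16/5 21/5 23/4
  3 11/5 19/5 17/4
  4 9/2 4 11/3
After step 2:
  151/36 541/120 197/40 17/3
  109/30 337/100 111/25 101/20
  61/20 167/50 369/100 131/30
  23/6 147/40 479/120 143/36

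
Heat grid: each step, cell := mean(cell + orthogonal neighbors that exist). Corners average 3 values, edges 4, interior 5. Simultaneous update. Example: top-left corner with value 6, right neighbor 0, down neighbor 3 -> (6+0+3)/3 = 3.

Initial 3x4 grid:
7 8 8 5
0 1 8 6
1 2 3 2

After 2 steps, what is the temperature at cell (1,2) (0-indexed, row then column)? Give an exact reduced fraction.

Step 1: cell (1,2) = 26/5
Step 2: cell (1,2) = 101/20
Full grid after step 2:
  53/12 441/80 1487/240 113/18
  241/80 19/5 101/20 409/80
  5/3 103/40 431/120 38/9

Answer: 101/20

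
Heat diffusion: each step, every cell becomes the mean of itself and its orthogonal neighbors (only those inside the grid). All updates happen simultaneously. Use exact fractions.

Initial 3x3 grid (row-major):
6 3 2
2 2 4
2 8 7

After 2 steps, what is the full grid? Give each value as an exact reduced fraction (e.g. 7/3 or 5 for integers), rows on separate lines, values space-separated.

After step 1:
  11/3 13/4 3
  3 19/5 15/4
  4 19/4 19/3
After step 2:
  119/36 823/240 10/3
  217/60 371/100 1013/240
  47/12 1133/240 89/18

Answer: 119/36 823/240 10/3
217/60 371/100 1013/240
47/12 1133/240 89/18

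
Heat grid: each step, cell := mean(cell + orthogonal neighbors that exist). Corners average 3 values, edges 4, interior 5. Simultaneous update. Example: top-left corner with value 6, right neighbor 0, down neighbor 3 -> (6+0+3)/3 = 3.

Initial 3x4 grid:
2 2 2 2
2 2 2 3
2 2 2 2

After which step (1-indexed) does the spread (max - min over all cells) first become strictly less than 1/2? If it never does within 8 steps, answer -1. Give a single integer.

Answer: 1

Derivation:
Step 1: max=7/3, min=2, spread=1/3
  -> spread < 1/2 first at step 1
Step 2: max=547/240, min=2, spread=67/240
Step 3: max=4757/2160, min=2, spread=437/2160
Step 4: max=1885531/864000, min=2009/1000, spread=29951/172800
Step 5: max=16767821/7776000, min=6829/3375, spread=206761/1555200
Step 6: max=6676995571/3110400000, min=10965671/5400000, spread=14430763/124416000
Step 7: max=398355741689/186624000000, min=881652727/432000000, spread=139854109/1492992000
Step 8: max=23817351890251/11197440000000, min=79611228977/38880000000, spread=7114543559/89579520000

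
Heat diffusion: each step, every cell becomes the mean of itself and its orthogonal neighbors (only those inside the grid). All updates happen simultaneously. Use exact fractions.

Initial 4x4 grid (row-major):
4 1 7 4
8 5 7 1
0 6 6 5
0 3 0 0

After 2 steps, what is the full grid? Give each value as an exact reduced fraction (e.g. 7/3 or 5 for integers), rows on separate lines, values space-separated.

After step 1:
  13/3 17/4 19/4 4
  17/4 27/5 26/5 17/4
  7/2 4 24/5 3
  1 9/4 9/4 5/3
After step 2:
  77/18 281/60 91/20 13/3
  1049/240 231/50 122/25 329/80
  51/16 399/100 77/20 823/240
  9/4 19/8 329/120 83/36

Answer: 77/18 281/60 91/20 13/3
1049/240 231/50 122/25 329/80
51/16 399/100 77/20 823/240
9/4 19/8 329/120 83/36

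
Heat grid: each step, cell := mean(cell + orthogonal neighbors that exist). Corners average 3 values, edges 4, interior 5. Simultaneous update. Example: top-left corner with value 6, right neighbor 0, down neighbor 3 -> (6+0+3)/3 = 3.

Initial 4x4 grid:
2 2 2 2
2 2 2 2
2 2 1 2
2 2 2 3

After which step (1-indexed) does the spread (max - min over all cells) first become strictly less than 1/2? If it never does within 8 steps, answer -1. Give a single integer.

Step 1: max=7/3, min=9/5, spread=8/15
Step 2: max=19/9, min=47/25, spread=52/225
  -> spread < 1/2 first at step 2
Step 3: max=278/135, min=481/250, spread=913/6750
Step 4: max=32651/16200, min=1947/1000, spread=1387/20250
Step 5: max=973379/486000, min=440203/225000, spread=563513/12150000
Step 6: max=29017157/14580000, min=8819909/4500000, spread=1377037/45562500
Step 7: max=868332707/437400000, min=212054369/108000000, spread=190250251/8748000000
Step 8: max=25988001401/13122000000, min=954620657/486000000, spread=106621831/6561000000

Answer: 2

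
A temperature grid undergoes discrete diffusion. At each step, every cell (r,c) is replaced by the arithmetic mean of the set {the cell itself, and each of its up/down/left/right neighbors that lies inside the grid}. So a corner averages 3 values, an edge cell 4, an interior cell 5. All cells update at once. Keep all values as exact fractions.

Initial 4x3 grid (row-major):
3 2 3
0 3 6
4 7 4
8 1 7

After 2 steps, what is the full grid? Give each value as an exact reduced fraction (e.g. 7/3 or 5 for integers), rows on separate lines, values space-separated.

Answer: 83/36 701/240 125/36
751/240 333/100 259/60
923/240 239/50 89/20
89/18 1073/240 21/4

Derivation:
After step 1:
  5/3 11/4 11/3
  5/2 18/5 4
  19/4 19/5 6
  13/3 23/4 4
After step 2:
  83/36 701/240 125/36
  751/240 333/100 259/60
  923/240 239/50 89/20
  89/18 1073/240 21/4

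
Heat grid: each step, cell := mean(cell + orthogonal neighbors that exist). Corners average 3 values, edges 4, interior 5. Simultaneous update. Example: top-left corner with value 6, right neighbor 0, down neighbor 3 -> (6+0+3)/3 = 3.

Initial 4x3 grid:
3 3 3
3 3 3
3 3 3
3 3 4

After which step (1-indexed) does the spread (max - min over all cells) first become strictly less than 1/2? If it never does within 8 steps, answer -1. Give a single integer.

Step 1: max=10/3, min=3, spread=1/3
  -> spread < 1/2 first at step 1
Step 2: max=59/18, min=3, spread=5/18
Step 3: max=689/216, min=3, spread=41/216
Step 4: max=81977/25920, min=3, spread=4217/25920
Step 5: max=4874749/1555200, min=21679/7200, spread=38417/311040
Step 6: max=291136211/93312000, min=434597/144000, spread=1903471/18662400
Step 7: max=17397149089/5598720000, min=13075759/4320000, spread=18038617/223948800
Step 8: max=1041037782851/335923200000, min=1179326759/388800000, spread=883978523/13436928000

Answer: 1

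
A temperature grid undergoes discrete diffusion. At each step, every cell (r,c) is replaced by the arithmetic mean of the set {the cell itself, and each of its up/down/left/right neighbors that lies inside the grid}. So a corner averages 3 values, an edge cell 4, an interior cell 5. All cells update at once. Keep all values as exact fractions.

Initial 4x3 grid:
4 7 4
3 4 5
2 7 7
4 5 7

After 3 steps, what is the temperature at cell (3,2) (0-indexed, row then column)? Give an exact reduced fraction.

Step 1: cell (3,2) = 19/3
Step 2: cell (3,2) = 223/36
Step 3: cell (3,2) = 2461/432
Full grid after step 3:
  607/135 7551/1600 11177/2160
  30817/7200 4941/1000 4699/900
  32437/7200 4961/1000 20431/3600
  491/108 25373/4800 2461/432

Answer: 2461/432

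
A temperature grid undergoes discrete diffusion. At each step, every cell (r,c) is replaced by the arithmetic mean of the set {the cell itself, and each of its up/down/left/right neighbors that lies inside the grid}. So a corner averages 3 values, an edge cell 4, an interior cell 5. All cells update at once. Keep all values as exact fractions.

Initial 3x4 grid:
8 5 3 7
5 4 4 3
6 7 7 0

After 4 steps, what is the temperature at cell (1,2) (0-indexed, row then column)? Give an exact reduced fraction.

Answer: 410681/90000

Derivation:
Step 1: cell (1,2) = 21/5
Step 2: cell (1,2) = 439/100
Step 3: cell (1,2) = 27001/6000
Step 4: cell (1,2) = 410681/90000
Full grid after step 4:
  233473/43200 366673/72000 994739/216000 138661/32400
  525749/96000 615383/120000 410681/90000 1813973/432000
  237623/43200 10293/2000 247091/54000 272297/64800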